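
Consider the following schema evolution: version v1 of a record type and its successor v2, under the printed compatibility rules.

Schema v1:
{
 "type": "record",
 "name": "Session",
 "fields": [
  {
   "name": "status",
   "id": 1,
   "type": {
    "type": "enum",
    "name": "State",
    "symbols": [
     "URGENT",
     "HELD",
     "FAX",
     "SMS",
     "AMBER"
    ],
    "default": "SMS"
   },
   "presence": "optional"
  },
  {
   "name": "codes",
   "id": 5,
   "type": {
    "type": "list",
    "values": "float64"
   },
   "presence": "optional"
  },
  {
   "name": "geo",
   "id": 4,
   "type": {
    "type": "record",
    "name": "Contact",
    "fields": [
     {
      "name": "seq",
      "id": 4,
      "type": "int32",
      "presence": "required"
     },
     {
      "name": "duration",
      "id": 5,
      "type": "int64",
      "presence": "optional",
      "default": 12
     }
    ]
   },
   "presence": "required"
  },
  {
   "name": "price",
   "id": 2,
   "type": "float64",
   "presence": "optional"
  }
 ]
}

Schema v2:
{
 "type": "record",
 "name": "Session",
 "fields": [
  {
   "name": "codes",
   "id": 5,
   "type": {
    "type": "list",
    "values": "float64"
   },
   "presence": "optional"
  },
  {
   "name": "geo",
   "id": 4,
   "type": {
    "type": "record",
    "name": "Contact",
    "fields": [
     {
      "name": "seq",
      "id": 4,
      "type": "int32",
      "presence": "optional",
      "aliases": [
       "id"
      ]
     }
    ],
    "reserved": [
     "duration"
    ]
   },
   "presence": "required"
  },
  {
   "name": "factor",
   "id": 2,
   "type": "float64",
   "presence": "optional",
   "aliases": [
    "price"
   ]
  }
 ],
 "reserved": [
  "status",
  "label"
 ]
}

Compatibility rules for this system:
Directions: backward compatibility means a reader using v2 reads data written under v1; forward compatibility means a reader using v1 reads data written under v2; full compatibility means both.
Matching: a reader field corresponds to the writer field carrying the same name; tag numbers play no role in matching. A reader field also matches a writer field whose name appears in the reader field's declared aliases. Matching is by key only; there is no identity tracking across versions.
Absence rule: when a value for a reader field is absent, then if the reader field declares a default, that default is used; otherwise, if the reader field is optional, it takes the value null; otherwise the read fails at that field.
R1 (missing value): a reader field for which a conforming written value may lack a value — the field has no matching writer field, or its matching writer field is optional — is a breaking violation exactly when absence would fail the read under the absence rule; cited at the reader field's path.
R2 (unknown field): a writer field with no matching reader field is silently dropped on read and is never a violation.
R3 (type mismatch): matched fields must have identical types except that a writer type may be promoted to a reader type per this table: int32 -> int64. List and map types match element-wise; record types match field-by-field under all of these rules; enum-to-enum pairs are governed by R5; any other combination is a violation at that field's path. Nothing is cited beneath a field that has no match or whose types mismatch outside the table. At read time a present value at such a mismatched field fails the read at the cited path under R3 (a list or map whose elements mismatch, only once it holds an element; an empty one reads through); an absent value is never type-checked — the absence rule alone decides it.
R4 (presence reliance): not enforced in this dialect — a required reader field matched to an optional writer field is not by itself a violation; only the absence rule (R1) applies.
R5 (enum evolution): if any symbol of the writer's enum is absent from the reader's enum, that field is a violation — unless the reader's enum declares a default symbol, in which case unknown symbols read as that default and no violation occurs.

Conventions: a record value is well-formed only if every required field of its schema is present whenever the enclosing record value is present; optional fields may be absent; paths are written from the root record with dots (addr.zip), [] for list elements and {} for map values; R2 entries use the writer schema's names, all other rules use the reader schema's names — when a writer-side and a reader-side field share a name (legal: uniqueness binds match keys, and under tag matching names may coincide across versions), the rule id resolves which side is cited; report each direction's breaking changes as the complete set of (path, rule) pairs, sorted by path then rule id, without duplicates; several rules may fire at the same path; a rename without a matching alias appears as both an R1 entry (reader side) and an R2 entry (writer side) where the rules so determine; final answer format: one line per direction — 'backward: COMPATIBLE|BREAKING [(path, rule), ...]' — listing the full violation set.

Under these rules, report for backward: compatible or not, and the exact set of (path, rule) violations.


backward: COMPATIBLE []

arrows below run writer -> reader for Session
checking backward for Session: reader v2 against writer v1:
  writer optional, list<float64> -> list<float64>: reader codes maps from writer codes
  writer required, Contact -> Contact: reader geo maps from writer geo
  writer optional, float64 -> float64: reader factor maps from writer price
  leftover writer field: status
  writer required, int32 -> int32: reader geo.seq maps from writer geo.seq
  leftover writer field: geo.duration
  => no violations; backward on Session: COMPATIBLE
remaining Session differences; none change what is asked:
  removed field status from record Session (its key "status" joins the reserved list) -> fires no rule on Session, leaving the asked answer as it is
  removed field duration from record Contact (its key "duration" joins the reserved list) -> fires no rule on Session, leaving the asked answer as it is
  field seq in record Contact: required changed to optional -> matters only for Session's forward compatibility — outside the asked direction
  renamed field price to factor in record Session (alias price declared on the renamed field) -> fires no rule on Session, leaving the asked answer as it is


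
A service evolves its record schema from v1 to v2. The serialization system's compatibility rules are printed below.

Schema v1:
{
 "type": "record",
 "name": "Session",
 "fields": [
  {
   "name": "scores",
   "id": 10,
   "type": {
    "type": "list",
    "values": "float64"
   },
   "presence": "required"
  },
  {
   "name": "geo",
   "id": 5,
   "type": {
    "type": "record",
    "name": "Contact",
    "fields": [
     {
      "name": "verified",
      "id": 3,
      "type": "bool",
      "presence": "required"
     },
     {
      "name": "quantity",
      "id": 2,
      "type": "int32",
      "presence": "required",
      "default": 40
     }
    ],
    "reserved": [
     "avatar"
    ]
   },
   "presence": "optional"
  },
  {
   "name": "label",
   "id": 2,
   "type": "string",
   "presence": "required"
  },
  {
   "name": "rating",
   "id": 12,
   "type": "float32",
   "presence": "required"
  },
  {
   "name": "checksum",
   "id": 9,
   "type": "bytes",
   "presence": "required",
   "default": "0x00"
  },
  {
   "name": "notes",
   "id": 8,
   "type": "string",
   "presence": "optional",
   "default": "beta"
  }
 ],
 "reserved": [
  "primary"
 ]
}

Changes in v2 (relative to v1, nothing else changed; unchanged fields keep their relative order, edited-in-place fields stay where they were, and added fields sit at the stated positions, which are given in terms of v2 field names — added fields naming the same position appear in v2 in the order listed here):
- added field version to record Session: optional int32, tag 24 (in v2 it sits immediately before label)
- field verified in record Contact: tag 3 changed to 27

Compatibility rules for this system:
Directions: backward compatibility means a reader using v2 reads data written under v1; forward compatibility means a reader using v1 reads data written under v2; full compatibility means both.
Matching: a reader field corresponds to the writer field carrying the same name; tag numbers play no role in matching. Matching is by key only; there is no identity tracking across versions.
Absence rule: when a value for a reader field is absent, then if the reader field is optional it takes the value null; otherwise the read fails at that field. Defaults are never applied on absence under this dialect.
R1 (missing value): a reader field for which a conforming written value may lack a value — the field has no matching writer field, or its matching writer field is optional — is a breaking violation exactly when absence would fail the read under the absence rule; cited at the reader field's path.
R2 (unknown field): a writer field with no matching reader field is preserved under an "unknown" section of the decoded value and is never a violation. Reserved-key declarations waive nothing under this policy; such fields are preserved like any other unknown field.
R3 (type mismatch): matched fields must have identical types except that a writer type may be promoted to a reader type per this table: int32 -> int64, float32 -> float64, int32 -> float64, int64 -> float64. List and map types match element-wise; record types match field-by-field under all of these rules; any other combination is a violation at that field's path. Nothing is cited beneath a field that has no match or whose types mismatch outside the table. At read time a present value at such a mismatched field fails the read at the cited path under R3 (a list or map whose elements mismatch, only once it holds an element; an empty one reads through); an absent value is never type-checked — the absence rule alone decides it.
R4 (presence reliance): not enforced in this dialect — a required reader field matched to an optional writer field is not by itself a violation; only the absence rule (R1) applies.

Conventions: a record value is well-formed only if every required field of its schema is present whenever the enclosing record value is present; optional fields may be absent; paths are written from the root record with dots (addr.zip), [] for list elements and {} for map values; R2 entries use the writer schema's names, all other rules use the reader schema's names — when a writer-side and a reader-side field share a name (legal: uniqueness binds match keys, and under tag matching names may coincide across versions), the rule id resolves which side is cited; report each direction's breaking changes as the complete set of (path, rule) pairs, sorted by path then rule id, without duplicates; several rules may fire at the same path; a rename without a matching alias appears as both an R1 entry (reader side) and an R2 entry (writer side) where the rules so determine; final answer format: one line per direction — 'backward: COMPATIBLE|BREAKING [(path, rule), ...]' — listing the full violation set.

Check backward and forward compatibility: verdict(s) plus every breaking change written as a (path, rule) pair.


backward: COMPATIBLE []; forward: COMPATIBLE []

in Session below, arrows point writer -> reader
checking backward for Session: reader v2 against writer v1:
  writer required, list<float64> -> list<float64>: reader scores maps from writer scores
  writer optional, Contact -> Contact: reader geo maps from writer geo
  no writer field matches reader version
  writer required, string -> string: reader label maps from writer label
  writer required, float32 -> float32: reader rating maps from writer rating
  writer required, bytes -> bytes: reader checksum maps from writer checksum
  writer optional, string -> string: reader notes maps from writer notes
  writer required, bool -> bool: reader geo.verified maps from writer geo.verified
  writer required, int32 -> int32: reader geo.quantity maps from writer geo.quantity
  => backward: COMPATIBLE
checking forward for Session: reader v1 against writer v2:
  writer required, list<float64> -> list<float64>: reader scores maps from writer scores
  writer optional, Contact -> Contact: reader geo maps from writer geo
  writer required, string -> string: reader label maps from writer label
  writer required, float32 -> float32: reader rating maps from writer rating
  writer required, bytes -> bytes: reader checksum maps from writer checksum
  writer optional, string -> string: reader notes maps from writer notes
  writer field version has no reader counterpart
  writer required, bool -> bool: reader geo.verified maps from writer geo.verified
  writer required, int32 -> int32: reader geo.quantity maps from writer geo.quantity
  => forward: COMPATIBLE


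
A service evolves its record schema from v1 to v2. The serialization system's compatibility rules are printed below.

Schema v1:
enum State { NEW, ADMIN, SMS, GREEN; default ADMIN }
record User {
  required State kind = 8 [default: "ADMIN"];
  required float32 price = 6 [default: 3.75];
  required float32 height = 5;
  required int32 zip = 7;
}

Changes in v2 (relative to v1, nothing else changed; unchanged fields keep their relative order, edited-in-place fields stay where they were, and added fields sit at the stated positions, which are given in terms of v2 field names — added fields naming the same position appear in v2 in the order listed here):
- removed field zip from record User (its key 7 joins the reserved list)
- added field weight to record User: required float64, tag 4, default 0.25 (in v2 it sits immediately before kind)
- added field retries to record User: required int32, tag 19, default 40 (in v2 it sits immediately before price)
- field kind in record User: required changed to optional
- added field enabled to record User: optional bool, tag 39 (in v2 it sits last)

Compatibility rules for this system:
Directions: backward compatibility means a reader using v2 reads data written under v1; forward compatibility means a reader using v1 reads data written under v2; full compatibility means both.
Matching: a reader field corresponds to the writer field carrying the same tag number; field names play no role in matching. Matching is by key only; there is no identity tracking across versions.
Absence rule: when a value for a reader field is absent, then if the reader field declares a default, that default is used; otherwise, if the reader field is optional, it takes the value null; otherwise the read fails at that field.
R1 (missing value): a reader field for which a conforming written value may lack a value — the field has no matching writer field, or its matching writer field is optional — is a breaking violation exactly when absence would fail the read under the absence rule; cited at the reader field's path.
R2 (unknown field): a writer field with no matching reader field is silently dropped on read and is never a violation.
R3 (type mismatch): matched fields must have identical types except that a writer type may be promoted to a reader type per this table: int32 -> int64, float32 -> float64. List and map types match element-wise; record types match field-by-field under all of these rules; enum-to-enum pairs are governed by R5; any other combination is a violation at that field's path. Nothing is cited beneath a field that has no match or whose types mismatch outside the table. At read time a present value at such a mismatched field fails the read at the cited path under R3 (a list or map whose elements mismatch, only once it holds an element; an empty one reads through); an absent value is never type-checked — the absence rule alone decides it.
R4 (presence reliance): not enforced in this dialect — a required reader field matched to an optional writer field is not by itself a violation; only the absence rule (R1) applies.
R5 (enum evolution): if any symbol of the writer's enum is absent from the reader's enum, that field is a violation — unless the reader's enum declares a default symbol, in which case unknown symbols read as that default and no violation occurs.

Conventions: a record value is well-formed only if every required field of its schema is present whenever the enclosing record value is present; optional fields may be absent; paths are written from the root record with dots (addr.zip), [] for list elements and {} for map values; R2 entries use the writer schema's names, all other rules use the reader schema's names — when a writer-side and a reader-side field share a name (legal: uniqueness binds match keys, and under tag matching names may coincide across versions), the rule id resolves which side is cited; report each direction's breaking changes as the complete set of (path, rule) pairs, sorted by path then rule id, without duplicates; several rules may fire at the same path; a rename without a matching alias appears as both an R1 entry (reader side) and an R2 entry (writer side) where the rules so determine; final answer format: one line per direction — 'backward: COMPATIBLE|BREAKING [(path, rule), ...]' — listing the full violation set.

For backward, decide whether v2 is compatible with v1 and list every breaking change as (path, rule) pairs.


backward: COMPATIBLE []

in User below, arrows point writer -> reader
checking backward for User: reader v2 against writer v1:
  weight has no writer counterpart
  kind <- kind (State -> State, writer required)
  retries has no writer counterpart
  price <- price (float32 -> float32, writer required)
  height <- height (float32 -> float32, writer required)
  enabled has no writer counterpart
  writer zip: unknown to reader
  => no violations; backward on User: COMPATIBLE
ruling out the remaining User differences:
  removed field zip from record User (its key 7 joins the reserved list) -> matters only for User's forward compatibility — outside the asked direction
  added field enabled to record User: optional bool, tag 39 (in v2 it sits last) -> fires no rule on User, leaving the asked answer as it is
  added field weight to record User: required float64, tag 4, default 0.25 (in v2 it sits immediately before kind) -> fires no rule on User, leaving the asked answer as it is
  field kind in record User: required changed to optional -> fires no rule on User, leaving the asked answer as it is
  added field retries to record User: required int32, tag 19, default 40 (in v2 it sits immediately before price) -> fires no rule on User, leaving the asked answer as it is


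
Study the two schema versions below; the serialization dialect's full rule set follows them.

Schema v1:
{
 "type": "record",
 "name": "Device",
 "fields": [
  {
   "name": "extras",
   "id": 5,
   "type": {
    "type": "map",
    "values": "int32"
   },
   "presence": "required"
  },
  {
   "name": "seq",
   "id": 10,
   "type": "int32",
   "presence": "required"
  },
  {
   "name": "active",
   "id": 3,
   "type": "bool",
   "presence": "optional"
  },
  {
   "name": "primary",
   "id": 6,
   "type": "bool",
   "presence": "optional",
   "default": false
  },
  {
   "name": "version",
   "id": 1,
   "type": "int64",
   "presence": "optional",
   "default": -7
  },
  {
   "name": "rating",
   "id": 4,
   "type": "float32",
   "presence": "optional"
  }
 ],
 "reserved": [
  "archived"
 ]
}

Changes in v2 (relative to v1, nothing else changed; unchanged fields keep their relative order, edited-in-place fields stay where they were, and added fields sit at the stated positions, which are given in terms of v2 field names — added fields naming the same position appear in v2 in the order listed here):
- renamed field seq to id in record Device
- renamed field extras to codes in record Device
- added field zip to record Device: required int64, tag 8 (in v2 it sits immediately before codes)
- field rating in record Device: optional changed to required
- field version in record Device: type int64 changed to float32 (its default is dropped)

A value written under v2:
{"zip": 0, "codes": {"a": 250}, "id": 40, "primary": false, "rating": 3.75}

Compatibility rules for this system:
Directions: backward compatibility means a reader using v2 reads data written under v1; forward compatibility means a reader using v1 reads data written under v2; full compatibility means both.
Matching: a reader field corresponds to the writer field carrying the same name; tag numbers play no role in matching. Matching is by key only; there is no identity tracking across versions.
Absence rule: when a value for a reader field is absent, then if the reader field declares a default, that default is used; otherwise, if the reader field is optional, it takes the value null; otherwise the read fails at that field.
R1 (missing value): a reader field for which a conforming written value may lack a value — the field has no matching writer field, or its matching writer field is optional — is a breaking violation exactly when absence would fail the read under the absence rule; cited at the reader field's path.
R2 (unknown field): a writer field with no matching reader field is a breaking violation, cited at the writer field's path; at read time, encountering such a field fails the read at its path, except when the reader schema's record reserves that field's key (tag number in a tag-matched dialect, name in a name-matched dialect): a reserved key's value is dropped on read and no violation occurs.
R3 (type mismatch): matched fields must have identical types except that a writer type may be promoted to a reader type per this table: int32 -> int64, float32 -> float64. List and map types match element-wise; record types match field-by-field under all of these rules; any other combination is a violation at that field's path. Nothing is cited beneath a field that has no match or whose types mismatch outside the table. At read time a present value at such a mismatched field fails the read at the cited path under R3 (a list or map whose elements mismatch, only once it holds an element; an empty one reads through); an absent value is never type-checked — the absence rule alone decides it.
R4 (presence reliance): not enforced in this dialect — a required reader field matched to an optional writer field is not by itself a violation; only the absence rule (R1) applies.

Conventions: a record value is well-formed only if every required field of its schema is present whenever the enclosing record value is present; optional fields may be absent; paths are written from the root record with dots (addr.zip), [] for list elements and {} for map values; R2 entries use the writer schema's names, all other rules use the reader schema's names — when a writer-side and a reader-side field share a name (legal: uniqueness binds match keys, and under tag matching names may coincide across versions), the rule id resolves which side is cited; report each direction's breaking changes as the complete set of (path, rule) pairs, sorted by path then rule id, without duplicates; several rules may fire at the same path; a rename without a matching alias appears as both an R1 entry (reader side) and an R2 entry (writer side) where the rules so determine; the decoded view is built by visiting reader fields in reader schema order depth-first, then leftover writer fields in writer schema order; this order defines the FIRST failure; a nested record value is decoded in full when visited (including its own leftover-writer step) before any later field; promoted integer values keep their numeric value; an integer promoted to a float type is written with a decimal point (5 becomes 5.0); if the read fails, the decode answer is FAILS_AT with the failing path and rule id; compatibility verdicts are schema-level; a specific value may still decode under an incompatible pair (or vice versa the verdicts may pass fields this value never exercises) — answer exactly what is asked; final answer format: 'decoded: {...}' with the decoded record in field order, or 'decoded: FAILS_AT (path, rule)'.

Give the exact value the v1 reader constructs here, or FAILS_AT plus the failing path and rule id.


decoded: FAILS_AT (extras, R1)

each type pair in Device: writer, then reader
migrating the Device value to v1:
  read fails at extras under R1 (no fill)
  => FAILS_AT (extras, R1)
remaining Device differences; none change what is asked:
  renamed field seq to id in record Device -> matters for Device compatibility verdicts, not for this value's decode
  added field zip to record Device: required int64, tag 8 (in v2 it sits immediately before codes) -> matters for Device compatibility verdicts, not for this value's decode
  field rating in record Device: optional changed to required -> matters for Device compatibility verdicts, not for this value's decode
  field version in record Device: type int64 changed to float32 (its default is dropped) -> matters for Device compatibility verdicts, not for this value's decode


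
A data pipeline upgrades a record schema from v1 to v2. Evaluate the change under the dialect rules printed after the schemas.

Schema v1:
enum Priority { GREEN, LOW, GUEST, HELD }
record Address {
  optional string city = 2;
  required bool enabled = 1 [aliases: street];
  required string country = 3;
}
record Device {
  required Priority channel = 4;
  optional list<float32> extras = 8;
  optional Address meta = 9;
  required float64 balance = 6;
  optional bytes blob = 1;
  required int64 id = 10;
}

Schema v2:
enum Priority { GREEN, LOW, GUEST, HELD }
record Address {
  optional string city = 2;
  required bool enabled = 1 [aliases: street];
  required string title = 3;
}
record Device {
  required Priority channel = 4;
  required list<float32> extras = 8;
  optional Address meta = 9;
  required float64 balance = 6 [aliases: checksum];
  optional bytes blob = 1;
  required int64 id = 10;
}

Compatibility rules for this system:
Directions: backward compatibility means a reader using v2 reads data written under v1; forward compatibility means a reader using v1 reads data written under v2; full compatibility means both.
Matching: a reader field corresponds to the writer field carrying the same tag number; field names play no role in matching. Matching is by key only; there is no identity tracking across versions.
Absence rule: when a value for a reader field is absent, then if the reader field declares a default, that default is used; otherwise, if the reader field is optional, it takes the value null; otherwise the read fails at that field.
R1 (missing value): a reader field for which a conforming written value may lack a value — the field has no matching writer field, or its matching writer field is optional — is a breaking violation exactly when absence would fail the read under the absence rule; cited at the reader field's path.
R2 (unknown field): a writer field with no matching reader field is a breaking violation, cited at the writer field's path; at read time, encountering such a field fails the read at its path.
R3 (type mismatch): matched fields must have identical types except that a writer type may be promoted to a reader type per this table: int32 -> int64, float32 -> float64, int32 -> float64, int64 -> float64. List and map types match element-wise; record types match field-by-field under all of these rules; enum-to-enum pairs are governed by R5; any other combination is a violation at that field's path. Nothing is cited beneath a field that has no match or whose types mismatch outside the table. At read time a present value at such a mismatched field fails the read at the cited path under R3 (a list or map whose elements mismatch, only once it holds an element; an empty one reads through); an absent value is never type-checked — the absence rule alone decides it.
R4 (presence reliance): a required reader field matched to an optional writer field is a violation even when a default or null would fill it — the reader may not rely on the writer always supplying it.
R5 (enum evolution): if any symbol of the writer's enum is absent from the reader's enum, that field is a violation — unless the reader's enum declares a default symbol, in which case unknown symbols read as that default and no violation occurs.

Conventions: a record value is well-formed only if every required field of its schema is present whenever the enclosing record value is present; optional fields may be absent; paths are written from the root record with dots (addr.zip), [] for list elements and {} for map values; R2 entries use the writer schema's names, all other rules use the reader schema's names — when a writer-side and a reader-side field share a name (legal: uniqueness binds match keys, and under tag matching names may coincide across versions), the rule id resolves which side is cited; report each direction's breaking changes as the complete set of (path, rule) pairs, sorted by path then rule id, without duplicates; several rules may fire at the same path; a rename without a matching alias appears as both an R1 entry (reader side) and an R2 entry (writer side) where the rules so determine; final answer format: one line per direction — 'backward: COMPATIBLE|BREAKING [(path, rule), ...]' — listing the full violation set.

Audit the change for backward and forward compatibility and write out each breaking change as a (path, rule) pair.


each type pair in Device: writer, then reader
backward analysis of Device with v2 as reader and v1 as writer:
  channel: Priority -> Priority, writer required; from channel
  extras: list<float32> -> list<float32>, writer optional; from extras
  meta: Address -> Address, writer optional; from meta
  balance: float64 -> float64, writer required; from balance
  blob: bytes -> bytes, writer optional; from blob
  id: int64 -> int64, writer required; from id
  meta.city: string -> string, writer optional; from meta.city
  meta.enabled: bool -> bool, writer required; from meta.enabled
  meta.title: string -> string, writer required; from meta.country
  rule R1 violated at extras
  rule R4 violated at extras
  => backward: BREAKING (2)
forward analysis of Device with v1 as reader and v2 as writer:
  channel: Priority -> Priority, writer required; from channel
  extras: list<float32> -> list<float32>, writer required; from extras
  meta: Address -> Address, writer optional; from meta
  balance: float64 -> float64, writer required; from balance
  blob: bytes -> bytes, writer optional; from blob
  id: int64 -> int64, writer required; from id
  meta.city: string -> string, writer optional; from meta.city
  meta.enabled: bool -> bool, writer required; from meta.enabled
  meta.country: string -> string, writer required; from meta.title
  => forward verdict for Device: COMPATIBLE, no violations

backward: BREAKING [(extras, R1), (extras, R4)]; forward: COMPATIBLE []


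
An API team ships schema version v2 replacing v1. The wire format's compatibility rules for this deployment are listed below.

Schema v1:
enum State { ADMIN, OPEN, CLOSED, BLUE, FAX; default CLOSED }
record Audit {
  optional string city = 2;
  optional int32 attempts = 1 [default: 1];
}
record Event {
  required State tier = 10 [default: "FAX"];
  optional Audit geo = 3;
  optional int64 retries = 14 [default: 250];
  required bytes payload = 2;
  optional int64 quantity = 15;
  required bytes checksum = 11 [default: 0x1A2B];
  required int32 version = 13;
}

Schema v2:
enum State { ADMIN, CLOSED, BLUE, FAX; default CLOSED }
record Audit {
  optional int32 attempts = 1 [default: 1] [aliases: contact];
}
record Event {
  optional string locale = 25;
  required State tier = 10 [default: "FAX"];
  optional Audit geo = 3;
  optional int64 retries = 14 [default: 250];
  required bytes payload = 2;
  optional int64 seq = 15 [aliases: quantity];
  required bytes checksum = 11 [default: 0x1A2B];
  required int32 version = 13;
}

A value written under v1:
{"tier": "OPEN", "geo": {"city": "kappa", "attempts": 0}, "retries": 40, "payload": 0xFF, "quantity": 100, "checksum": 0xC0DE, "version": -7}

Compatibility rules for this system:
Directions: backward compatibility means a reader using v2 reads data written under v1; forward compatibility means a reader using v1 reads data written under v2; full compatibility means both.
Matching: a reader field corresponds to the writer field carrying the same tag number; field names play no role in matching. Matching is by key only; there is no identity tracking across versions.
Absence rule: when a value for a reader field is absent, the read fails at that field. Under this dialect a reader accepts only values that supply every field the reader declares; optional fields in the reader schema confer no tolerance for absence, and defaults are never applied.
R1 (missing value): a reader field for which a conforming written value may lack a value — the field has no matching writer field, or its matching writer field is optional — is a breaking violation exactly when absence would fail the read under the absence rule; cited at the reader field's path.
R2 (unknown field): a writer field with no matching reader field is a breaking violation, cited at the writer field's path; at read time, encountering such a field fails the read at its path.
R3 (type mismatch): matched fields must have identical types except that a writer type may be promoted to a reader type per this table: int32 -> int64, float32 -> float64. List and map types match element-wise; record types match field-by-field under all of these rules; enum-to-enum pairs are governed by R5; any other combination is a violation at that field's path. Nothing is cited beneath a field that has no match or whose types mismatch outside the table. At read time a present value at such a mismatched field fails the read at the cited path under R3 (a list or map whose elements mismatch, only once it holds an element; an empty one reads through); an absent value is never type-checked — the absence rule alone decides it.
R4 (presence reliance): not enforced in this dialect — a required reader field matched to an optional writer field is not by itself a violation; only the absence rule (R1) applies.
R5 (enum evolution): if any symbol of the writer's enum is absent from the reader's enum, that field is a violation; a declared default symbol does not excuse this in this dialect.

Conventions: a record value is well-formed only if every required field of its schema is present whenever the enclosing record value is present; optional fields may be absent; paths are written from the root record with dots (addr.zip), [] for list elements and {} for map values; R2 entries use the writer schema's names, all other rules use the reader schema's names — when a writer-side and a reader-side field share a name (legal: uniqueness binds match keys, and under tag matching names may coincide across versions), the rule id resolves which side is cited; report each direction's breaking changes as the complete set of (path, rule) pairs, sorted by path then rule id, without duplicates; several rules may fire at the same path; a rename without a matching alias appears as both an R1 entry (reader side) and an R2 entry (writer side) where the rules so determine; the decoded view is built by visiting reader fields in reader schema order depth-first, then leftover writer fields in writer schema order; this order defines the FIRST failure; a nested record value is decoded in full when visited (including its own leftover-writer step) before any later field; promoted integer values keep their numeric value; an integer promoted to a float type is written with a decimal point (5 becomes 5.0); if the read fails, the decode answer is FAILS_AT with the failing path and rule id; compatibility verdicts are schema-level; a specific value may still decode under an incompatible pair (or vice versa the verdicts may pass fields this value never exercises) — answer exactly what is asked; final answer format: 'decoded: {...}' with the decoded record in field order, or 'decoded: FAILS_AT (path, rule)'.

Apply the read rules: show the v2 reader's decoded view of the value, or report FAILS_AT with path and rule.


arrows below run writer -> reader for Event
migrating the Event value to v2:
  read fails at locale under R1 (no fill)
  => FAILS_AT (locale, R1)
checking off the Event differences that do not matter here:
  enum State (field tier in record Event): symbol OPEN removed -> affects the rule determinations only; this particular Event value decodes identically
  renamed field quantity to seq in record Event (alias quantity declared on the renamed field) -> affects the rule determinations only; this particular Event value decodes identically
  removed field city from record Audit -> affects the rule determinations only; this particular Event value decodes identically

decoded: FAILS_AT (locale, R1)


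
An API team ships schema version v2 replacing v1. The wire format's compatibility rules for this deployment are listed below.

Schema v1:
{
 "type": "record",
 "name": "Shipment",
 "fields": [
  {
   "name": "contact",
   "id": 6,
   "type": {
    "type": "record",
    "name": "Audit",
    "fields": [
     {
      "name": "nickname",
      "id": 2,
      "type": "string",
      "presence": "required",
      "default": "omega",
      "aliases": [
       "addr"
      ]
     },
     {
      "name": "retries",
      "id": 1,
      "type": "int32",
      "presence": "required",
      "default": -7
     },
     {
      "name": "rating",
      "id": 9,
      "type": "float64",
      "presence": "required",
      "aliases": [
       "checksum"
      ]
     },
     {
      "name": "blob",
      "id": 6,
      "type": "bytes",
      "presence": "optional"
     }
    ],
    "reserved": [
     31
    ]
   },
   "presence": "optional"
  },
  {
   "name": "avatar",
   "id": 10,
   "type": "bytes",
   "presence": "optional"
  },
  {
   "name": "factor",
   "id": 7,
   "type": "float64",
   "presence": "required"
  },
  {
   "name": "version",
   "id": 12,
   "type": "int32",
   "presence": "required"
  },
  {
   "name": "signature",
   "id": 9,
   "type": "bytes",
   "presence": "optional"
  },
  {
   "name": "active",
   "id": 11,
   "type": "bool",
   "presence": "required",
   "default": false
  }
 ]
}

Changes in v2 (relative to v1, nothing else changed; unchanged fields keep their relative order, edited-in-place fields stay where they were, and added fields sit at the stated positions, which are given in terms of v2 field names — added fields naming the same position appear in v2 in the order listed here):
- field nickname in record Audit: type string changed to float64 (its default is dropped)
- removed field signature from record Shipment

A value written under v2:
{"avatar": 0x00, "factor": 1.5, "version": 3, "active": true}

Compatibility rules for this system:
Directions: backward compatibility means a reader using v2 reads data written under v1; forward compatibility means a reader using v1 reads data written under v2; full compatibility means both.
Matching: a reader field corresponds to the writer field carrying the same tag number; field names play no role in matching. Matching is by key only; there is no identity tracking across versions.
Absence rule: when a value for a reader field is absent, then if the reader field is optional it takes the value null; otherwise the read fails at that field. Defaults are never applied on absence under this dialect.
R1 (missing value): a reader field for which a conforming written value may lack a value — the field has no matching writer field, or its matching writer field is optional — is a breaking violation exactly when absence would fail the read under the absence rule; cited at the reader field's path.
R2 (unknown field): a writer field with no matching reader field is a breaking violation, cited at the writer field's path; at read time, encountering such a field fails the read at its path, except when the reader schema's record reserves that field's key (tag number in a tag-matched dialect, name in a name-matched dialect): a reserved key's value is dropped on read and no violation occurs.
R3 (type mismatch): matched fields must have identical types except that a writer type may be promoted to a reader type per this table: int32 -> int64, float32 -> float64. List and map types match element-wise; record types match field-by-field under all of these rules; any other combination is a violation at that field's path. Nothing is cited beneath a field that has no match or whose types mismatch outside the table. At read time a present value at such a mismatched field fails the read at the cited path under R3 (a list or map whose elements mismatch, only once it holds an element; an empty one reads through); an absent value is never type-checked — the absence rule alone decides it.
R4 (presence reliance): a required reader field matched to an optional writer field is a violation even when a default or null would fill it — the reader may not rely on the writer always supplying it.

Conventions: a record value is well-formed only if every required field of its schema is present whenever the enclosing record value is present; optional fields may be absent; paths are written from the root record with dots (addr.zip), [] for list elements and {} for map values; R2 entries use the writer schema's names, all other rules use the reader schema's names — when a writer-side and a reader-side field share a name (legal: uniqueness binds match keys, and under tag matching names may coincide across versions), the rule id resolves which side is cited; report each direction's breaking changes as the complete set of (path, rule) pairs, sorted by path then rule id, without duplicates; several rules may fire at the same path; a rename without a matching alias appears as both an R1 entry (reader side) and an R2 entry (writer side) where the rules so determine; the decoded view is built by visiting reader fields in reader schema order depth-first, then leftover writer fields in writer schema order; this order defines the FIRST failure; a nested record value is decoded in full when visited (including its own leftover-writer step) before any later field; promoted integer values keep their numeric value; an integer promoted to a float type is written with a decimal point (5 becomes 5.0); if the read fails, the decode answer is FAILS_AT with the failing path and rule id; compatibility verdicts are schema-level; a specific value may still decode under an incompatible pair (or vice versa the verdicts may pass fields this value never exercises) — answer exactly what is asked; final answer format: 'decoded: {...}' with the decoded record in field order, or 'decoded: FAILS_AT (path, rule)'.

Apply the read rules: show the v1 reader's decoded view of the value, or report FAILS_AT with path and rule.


decoded: {"contact": null, "avatar": 0x00, "factor": 1.5, "version": 3, "signature": null, "active": true}

the writer's type comes first in each Shipment pair
decoding the Shipment value with the v1 reader:
  contact := null (not supplied -> null)
  avatar := 0x00
  factor := 1.5
  version := 3
  signature := null (not supplied -> null)
  active := true
  => decoded: {"contact": null, "avatar": 0x00, "factor": 1.5, "version": 3, "signature": null, "active": true}
ruling out the remaining Shipment differences:
  field nickname in record Audit: type string changed to float64 (its default is dropped) -> affects the rule determinations only; this particular Shipment value decodes identically
  removed field signature from record Shipment -> affects the rule determinations only; this particular Shipment value decodes identically
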